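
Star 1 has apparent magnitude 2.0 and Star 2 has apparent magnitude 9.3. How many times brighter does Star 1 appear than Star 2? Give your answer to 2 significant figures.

830

Magnitude difference = -7.3
Flux ratio = 10^(−0.4 Δm) = 10^(−0.4 × -7.3) = 10^2.920 = 831.8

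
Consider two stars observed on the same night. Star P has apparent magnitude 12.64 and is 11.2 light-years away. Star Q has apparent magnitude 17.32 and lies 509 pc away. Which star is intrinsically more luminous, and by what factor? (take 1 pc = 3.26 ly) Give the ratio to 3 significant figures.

Star P: d = 11.2 ly / 3.26 = 3.436 pc
Star P: M = m − 5 log₁₀ d + 5 = 12.64 − 5·0.5360 + 5 = 14.960
Star Q: M = m − 5 log₁₀ d + 5 = 17.32 − 5·2.7067 + 5 = 8.786
ΔM = M_P − M_Q = 14.960 − (8.786) = 6.174; smaller M is more luminous → Star Q.
L ratio = 10^(0.4 |ΔM|) = 10^2.469 = 294.7

Star Q is more luminous, by a factor of 295.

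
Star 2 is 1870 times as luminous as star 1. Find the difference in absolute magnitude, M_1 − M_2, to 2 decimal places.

M_1 − M_2 ≈ 8.18

Pogson: ΔM = −2.5 log₁₀(ratio) = −2.5 log₁₀(1870) = −2.5 × 3.2718 = -8.180
Star 2 is brighter so has the smaller magnitude: M_1 − M_2 is positive.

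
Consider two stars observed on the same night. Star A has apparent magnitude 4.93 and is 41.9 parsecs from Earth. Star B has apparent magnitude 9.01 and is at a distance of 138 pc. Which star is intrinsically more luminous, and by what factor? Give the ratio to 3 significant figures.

Star A is more luminous, by a factor of 3.95.

Star A: M = m − 5 log₁₀ d + 5 = 4.93 − 5·1.6222 + 5 = 1.819
Star B: M = m − 5 log₁₀ d + 5 = 9.01 − 5·2.1399 + 5 = 3.311
ΔM = M_A − M_B = 1.819 − (3.311) = -1.492; smaller M is more luminous → Star A.
L ratio = 10^(0.4 |ΔM|) = 10^0.597 = 3.951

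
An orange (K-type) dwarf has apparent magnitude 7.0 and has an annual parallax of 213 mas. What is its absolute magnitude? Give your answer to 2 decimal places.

p = 213 mas = 0.213″ → d = 1/p = 4.695 pc
5 log₁₀(d/10 pc) = 5 log₁₀(4.695) − 5 = -1.642
M = m − 5 log₁₀(d/10) = 7.0 + 1.642 = 8.642

M ≈ 8.64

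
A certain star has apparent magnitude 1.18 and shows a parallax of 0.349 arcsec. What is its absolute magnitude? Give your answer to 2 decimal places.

M ≈ 3.89

d = 1/p = 1/0.349″ = 2.865 pc
5 log₁₀(d/10 pc) = 5 log₁₀(2.865) − 5 = -2.714
M = m − 5 log₁₀(d/10) = 1.18 + 2.714 = 3.894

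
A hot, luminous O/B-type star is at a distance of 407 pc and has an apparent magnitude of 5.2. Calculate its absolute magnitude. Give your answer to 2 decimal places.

M ≈ -2.85

5 log₁₀(d/10 pc) = 5 log₁₀(407.0) − 5 = 8.048
M = m − 5 log₁₀(d/10) = 5.2 − 8.048 = -2.848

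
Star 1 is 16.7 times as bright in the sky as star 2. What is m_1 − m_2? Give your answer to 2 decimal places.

m_1 − m_2 ≈ -3.06

Pogson: Δm = −2.5 log₁₀(ratio) = −2.5 log₁₀(16.7) = −2.5 × 1.2227 = -3.057
Star 1 is brighter, so it has the smaller magnitude: the difference is negative.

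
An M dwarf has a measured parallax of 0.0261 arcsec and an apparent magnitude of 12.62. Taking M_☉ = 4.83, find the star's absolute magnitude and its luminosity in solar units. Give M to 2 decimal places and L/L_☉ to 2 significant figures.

d = 1/p = 1/0.0261″ = 38.31 pc
M = m − 5 log₁₀ d + 5 = 12.62 − 5·1.5834 + 5 = 9.703
M − M_☉ = 9.703 − 4.83 = 4.873
L/L_☉ = 10^(−0.4 × 4.873) = 0.01124

M ≈ 9.70; L/L_☉ ≈ 0.011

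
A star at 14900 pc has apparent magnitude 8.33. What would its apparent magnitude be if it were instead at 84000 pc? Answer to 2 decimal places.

Flux ∝ 1/d², so Δm = 5 log₁₀(d₂/d₁) = 5 log₁₀(84000/14900) = 3.755
m₂ = m₁ + Δm = 8.33 + (3.755) = 12.085

m ≈ 12.09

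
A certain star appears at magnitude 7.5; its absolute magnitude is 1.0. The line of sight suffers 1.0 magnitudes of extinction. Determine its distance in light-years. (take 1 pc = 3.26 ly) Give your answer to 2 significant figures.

d ≈ 410 ly

m − M = 5 log₁₀(d/10 pc) + A  ⇒  7.5 − (1.0) − 1.0 = 5 log₁₀(d/10)
5.500 = 5 log₁₀(d/10)
log₁₀ d = (m − M − A)/5 + 1 = 2.1000
d = 10^2.1000 = 125.9 pc
= 410.4 ly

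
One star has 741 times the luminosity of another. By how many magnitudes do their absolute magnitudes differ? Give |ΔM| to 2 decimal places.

|ΔM| ≈ 7.17

Pogson: ΔM = −2.5 log₁₀(ratio) = −2.5 log₁₀(741) = −2.5 × 2.8698 = -7.175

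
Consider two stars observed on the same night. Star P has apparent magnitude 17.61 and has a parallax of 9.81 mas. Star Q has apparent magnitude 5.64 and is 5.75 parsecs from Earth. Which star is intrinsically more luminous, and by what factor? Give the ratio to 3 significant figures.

Star P: p = 9.81 mas = 9.81×10^-3″ → d = 1/p = 101.9 pc
Star P: M = m − 5 log₁₀ d + 5 = 17.61 − 5·2.0083 + 5 = 12.568
Star Q: M = m − 5 log₁₀ d + 5 = 5.64 − 5·0.7597 + 5 = 6.842
ΔM = M_P − M_Q = 12.568 − (6.842) = 5.727; smaller M is more luminous → Star Q.
L ratio = 10^(0.4 |ΔM|) = 10^2.291 = 195.3

Star Q is more luminous, by a factor of 195.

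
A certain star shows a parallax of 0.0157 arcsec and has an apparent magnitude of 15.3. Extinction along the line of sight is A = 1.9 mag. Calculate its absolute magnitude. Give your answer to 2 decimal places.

M ≈ 9.38

d = 1/p = 1/0.0157″ = 63.69 pc
5 log₁₀(d/10 pc) = 5 log₁₀(63.69) − 5 = 4.021
M = m − 5 log₁₀(d/10) − A = 15.3 − 4.021 − 1.9 = 9.379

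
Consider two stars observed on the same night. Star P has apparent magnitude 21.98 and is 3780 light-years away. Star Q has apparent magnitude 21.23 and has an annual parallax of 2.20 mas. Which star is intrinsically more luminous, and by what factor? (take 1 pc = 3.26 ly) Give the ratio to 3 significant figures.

Star P is more luminous, by a factor of 3.26.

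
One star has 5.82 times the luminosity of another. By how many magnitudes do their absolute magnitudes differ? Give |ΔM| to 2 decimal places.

|ΔM| ≈ 1.91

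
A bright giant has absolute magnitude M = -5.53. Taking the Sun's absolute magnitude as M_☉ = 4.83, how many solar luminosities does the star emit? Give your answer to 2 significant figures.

L/L_☉ ≈ 14000

M − M_☉ = -5.53 − 4.83 = -10.360
L/L_☉ = 10^(−0.4 (M − M_☉)) = 10^4.144 = 13930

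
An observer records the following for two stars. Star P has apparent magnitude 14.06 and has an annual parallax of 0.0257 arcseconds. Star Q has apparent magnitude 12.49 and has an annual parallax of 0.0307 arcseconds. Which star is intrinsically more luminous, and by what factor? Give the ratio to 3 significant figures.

Star Q is more luminous, by a factor of 2.98.

Star P: d = 1/p = 1/0.0257″ = 38.91 pc
Star P: M = m − 5 log₁₀ d + 5 = 14.06 − 5·1.5901 + 5 = 11.110
Star Q: d = 1/p = 1/0.0307″ = 32.57 pc
Star Q: M = m − 5 log₁₀ d + 5 = 12.49 − 5·1.5129 + 5 = 9.926
ΔM = M_P − M_Q = 11.110 − (9.926) = 1.184; smaller M is more luminous → Star Q.
L ratio = 10^(0.4 |ΔM|) = 10^0.474 = 2.976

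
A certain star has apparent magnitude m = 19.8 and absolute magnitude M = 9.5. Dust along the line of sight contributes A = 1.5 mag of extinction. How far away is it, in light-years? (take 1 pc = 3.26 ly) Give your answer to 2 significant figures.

m − M = 5 log₁₀(d/10 pc) + A  ⇒  19.8 − (9.5) − 1.5 = 5 log₁₀(d/10)
8.800 = 5 log₁₀(d/10)
log₁₀ d = (m − M − A)/5 + 1 = 2.7600
d = 10^2.7600 = 575.4 pc
= 1876 ly

d ≈ 1900 ly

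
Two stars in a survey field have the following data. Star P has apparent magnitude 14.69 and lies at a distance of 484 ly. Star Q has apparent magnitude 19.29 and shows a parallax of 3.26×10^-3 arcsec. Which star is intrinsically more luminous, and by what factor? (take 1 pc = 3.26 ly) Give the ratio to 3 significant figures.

Star P is more luminous, by a factor of 16.2.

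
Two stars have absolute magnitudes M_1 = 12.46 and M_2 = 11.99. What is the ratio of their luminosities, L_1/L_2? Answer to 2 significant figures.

ΔM = M_1 − M_2 = 0.47
L_1/L_2 = 10^(−0.4 ΔM) = 10^-0.188 = 0.6486

L_1/L_2 ≈ 0.65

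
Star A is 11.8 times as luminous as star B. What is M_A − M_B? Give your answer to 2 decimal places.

Pogson: ΔM = −2.5 log₁₀(ratio) = −2.5 log₁₀(11.8) = −2.5 × 1.0719 = -2.680
Star A is brighter, so it has the smaller magnitude: the difference is negative.

M_A − M_B ≈ -2.68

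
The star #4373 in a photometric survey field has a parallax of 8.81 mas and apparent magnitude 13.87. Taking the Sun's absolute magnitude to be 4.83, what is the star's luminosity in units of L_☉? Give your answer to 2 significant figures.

d = 1/p = 1000/8.81 mas = 113.5 pc
M = m − 5 log₁₀ d + 5 = 13.87 − 5·2.0550 + 5 = 8.595
M − M_☉ = 8.595 − 4.83 = 3.765
L/L_☉ = 10^(−0.4 × 3.765) = 0.03119

L/L_☉ ≈ 0.031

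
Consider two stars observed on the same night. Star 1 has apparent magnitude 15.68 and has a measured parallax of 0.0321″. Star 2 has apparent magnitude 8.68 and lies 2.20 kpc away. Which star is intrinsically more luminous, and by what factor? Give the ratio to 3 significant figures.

Star 2 is more luminous, by a factor of 3.15×10^6.

Star 1: d = 1/p = 1/0.0321″ = 31.15 pc
Star 1: M = m − 5 log₁₀ d + 5 = 15.68 − 5·1.4935 + 5 = 13.213
Star 2: d = 2.20 kpc = 2200 pc
Star 2: M = m − 5 log₁₀ d + 5 = 8.68 − 5·3.3424 + 5 = -3.032
ΔM = M_1 − M_2 = 13.213 − (-3.032) = 16.245; smaller M is more luminous → Star 2.
L ratio = 10^(0.4 |ΔM|) = 10^6.498 = 3.147×10^6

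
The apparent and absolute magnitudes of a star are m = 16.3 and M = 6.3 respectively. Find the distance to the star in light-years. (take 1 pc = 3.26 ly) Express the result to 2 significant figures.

d ≈ 3300 ly

μ = m − M = 10.000
m − M = 5 log₁₀ d − 5
log₁₀ d = (m − M)/5 + 1 = 3.0000
d = 10^3.0000 = 1000 pc
= 3260 ly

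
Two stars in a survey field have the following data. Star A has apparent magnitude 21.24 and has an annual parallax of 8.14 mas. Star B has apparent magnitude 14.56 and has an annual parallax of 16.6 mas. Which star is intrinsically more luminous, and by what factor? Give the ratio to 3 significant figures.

Star A: p = 8.14 mas = 8.14×10^-3″ → d = 1/p = 122.9 pc
Star A: M = m − 5 log₁₀ d + 5 = 21.24 − 5·2.0894 + 5 = 15.793
Star B: p = 16.6 mas = 0.0166″ → d = 1/p = 60.24 pc
Star B: M = m − 5 log₁₀ d + 5 = 14.56 − 5·1.7799 + 5 = 10.661
ΔM = M_A − M_B = 15.793 − (10.661) = 5.133; smaller M is more luminous → Star B.
L ratio = 10^(0.4 |ΔM|) = 10^2.053 = 113.0

Star B is more luminous, by a factor of 113.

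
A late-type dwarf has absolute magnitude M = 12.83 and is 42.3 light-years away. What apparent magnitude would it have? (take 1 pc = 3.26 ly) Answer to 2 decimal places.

d = 42.3 ly / 3.26 = 12.98 pc
m = M + 5 log₁₀ d − 5 = 12.83 + 5·1.1131 − 5 = 13.396

m ≈ 13.40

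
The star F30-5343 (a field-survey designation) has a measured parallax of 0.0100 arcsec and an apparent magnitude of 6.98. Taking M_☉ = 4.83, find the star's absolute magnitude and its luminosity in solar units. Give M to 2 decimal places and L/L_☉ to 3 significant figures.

M ≈ 1.98; L/L_☉ ≈ 13.8

d = 1/p = 1/0.0100″ = 100.0 pc
M = m − 5 log₁₀ d + 5 = 6.98 − 5·2.0000 + 5 = 1.980
M − M_☉ = 1.980 − 4.83 = -2.850
L/L_☉ = 10^(−0.4 × -2.850) = 13.80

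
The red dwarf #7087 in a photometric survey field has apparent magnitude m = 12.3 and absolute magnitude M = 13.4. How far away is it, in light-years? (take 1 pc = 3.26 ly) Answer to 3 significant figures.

d ≈ 19.6 ly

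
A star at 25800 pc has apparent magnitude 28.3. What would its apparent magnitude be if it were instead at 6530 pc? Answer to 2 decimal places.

Flux ∝ 1/d², so Δm = 5 log₁₀(d₂/d₁) = 5 log₁₀(6530/25800) = -2.984
m₂ = m₁ + Δm = 28.3 + (-2.984) = 25.316

m ≈ 25.32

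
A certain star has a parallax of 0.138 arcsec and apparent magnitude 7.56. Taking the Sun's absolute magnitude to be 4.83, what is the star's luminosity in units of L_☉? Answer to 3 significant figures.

L/L_☉ ≈ 0.0425

d = 1/p = 1/0.138″ = 7.246 pc
M = m − 5 log₁₀ d + 5 = 7.56 − 5·0.8601 + 5 = 8.259
M − M_☉ = 8.259 − 4.83 = 3.429
L/L_☉ = 10^(−0.4 × 3.429) = 0.04249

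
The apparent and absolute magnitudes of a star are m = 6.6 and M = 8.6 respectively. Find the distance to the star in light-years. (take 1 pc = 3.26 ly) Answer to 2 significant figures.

d ≈ 13 ly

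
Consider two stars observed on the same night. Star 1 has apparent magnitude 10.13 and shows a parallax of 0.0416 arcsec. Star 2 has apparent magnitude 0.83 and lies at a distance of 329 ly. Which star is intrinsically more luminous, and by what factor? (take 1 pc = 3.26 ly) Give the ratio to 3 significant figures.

Star 2 is more luminous, by a factor of 92500.

Star 1: d = 1/p = 1/0.0416″ = 24.04 pc
Star 1: M = m − 5 log₁₀ d + 5 = 10.13 − 5·1.3809 + 5 = 8.225
Star 2: d = 329 ly / 3.26 = 100.9 pc
Star 2: M = m − 5 log₁₀ d + 5 = 0.83 − 5·2.0040 + 5 = -4.190
ΔM = M_1 − M_2 = 8.225 − (-4.190) = 12.415; smaller M is more luminous → Star 2.
L ratio = 10^(0.4 |ΔM|) = 10^4.966 = 92500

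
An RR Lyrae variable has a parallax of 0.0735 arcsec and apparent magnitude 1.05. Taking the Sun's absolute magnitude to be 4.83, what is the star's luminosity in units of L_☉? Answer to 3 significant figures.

L/L_☉ ≈ 60.2

d = 1/p = 1/0.0735″ = 13.61 pc
M = m − 5 log₁₀ d + 5 = 1.05 − 5·1.1337 + 5 = 0.381
M − M_☉ = 0.381 − 4.83 = -4.449
L/L_☉ = 10^(−0.4 × -4.449) = 60.18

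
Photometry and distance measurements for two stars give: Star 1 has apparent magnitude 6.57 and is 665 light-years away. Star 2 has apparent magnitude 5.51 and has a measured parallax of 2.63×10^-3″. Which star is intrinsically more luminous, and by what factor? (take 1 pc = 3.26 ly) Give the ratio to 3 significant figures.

Star 2 is more luminous, by a factor of 9.22.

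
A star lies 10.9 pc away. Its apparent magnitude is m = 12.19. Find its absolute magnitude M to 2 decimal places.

M ≈ 12.00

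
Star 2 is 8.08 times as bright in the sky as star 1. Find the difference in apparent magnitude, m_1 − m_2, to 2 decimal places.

m_1 − m_2 ≈ 2.27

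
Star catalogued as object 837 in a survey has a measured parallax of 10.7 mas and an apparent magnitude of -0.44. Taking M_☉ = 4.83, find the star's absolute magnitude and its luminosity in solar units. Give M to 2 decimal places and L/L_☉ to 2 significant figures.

M ≈ -5.29; L/L_☉ ≈ 11000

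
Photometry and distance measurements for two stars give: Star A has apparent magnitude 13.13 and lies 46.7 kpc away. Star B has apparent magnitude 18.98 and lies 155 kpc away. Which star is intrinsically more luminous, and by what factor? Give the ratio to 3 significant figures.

Star A: d = 46.7 kpc = 46700 pc
Star A: M = m − 5 log₁₀ d + 5 = 13.13 − 5·4.6693 + 5 = -5.217
Star B: d = 155 kpc = 155000 pc
Star B: M = m − 5 log₁₀ d + 5 = 18.98 − 5·5.1903 + 5 = -1.972
ΔM = M_A − M_B = -5.217 − (-1.972) = -3.245; smaller M is more luminous → Star A.
L ratio = 10^(0.4 |ΔM|) = 10^1.298 = 19.86

Star A is more luminous, by a factor of 19.9.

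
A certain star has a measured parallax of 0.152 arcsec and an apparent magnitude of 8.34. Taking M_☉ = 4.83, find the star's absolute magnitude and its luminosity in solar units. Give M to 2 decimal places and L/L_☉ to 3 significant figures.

M ≈ 9.25; L/L_☉ ≈ 0.0171

d = 1/p = 1/0.152″ = 6.579 pc
M = m − 5 log₁₀ d + 5 = 8.34 − 5·0.8182 + 5 = 9.249
M − M_☉ = 9.249 − 4.83 = 4.419
L/L_☉ = 10^(−0.4 × 4.419) = 0.01707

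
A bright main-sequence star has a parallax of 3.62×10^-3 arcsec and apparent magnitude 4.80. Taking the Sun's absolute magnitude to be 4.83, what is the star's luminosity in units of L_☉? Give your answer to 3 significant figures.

L/L_☉ ≈ 784

d = 1/p = 1/3.62×10^-3″ = 276.2 pc
M = m − 5 log₁₀ d + 5 = 4.80 − 5·2.4413 + 5 = -2.406
M − M_☉ = -2.406 − 4.83 = -7.236
L/L_☉ = 10^(−0.4 × -7.236) = 784.5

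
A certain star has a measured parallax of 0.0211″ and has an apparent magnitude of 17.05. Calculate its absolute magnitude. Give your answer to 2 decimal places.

d = 1/p = 1/0.0211″ = 47.39 pc
5 log₁₀(d/10 pc) = 5 log₁₀(47.39) − 5 = 3.379
M = m − 5 log₁₀(d/10) = 17.05 − 3.379 = 13.671

M ≈ 13.67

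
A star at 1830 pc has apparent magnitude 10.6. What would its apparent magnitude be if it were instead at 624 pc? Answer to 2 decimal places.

m ≈ 8.26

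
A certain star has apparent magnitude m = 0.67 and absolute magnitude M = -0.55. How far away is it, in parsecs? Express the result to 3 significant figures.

Distance modulus: m − M = 0.67 − (-0.55) = 1.220
m − M = 5 log₁₀ d − 5
log₁₀ d = (m − M)/5 + 1 = 1.2440
d = 10^1.2440 = 17.54 pc

d ≈ 17.5 pc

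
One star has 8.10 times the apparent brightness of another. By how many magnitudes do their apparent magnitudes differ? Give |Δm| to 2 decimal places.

Pogson: Δm = −2.5 log₁₀(ratio) = −2.5 log₁₀(8.10) = −2.5 × 0.9085 = -2.271

|Δm| ≈ 2.27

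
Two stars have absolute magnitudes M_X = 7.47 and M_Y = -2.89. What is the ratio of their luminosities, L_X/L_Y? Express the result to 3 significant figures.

ΔM = M_X − M_Y = 10.36
L_X/L_Y = 10^(−0.4 ΔM) = 10^-4.144 = 7.178×10^-5

L_X/L_Y ≈ 7.18×10^-5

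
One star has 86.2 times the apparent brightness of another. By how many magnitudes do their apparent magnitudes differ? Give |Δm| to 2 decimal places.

|Δm| ≈ 4.84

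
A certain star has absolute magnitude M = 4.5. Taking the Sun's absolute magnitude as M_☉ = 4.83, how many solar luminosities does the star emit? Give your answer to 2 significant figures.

M − M_☉ = 4.5 − 4.83 = -0.330
L/L_☉ = 10^(−0.4 (M − M_☉)) = 10^0.132 = 1.355

L/L_☉ ≈ 1.4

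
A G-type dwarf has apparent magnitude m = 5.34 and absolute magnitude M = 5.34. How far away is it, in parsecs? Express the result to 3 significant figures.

d ≈ 10.0 pc

μ = m − M = 0.000
m − M = 5 log₁₀ d − 5
log₁₀ d = (m − M)/5 + 1 = 1.0000
d = 10^1.0000 = 10.00 pc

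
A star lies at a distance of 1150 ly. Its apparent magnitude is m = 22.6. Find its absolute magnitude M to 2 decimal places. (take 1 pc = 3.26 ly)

M ≈ 14.86

d = 1150 ly / 3.26 = 352.8 pc
5 log₁₀(d/10 pc) = 5 log₁₀(352.8) − 5 = 7.737
M = m − 5 log₁₀(d/10) = 22.6 − 7.737 = 14.863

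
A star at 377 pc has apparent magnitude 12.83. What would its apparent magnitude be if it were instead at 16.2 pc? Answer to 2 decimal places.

Flux ∝ 1/d², so Δm = 5 log₁₀(d₂/d₁) = 5 log₁₀(16.2/377) = -6.834
m₂ = m₁ + Δm = 12.83 + (-6.834) = 5.996

m ≈ 6.00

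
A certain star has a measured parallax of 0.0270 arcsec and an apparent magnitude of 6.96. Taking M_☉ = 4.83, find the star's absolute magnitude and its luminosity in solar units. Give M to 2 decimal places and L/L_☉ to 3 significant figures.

M ≈ 4.12; L/L_☉ ≈ 1.93

d = 1/p = 1/0.0270″ = 37.04 pc
M = m − 5 log₁₀ d + 5 = 6.96 − 5·1.5686 + 5 = 4.117
M − M_☉ = 4.117 − 4.83 = -0.713
L/L_☉ = 10^(−0.4 × -0.713) = 1.929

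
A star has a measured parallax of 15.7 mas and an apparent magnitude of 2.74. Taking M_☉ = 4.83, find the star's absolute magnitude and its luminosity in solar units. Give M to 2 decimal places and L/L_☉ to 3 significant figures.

d = 1/p = 1000/15.7 mas = 63.69 pc
M = m − 5 log₁₀ d + 5 = 2.74 − 5·1.8041 + 5 = -1.281
M − M_☉ = -1.281 − 4.83 = -6.111
L/L_☉ = 10^(−0.4 × -6.111) = 278.1

M ≈ -1.28; L/L_☉ ≈ 278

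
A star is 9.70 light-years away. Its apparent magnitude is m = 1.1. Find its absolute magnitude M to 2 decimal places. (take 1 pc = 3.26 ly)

M ≈ 3.73

d = 9.70 ly / 3.26 = 2.975 pc
5 log₁₀(d/10 pc) = 5 log₁₀(2.975) − 5 = -2.632
M = m − 5 log₁₀(d/10) = 1.1 + 2.632 = 3.732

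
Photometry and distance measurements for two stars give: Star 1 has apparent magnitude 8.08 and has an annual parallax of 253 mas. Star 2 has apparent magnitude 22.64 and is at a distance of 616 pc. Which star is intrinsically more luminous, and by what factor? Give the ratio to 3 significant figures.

Star 1: p = 253 mas = 0.253″ → d = 1/p = 3.953 pc
Star 1: M = m − 5 log₁₀ d + 5 = 8.08 − 5·0.5969 + 5 = 10.096
Star 2: M = m − 5 log₁₀ d + 5 = 22.64 − 5·2.7896 + 5 = 13.692
ΔM = M_1 − M_2 = 10.096 − (13.692) = -3.596; smaller M is more luminous → Star 1.
L ratio = 10^(0.4 |ΔM|) = 10^1.439 = 27.45

Star 1 is more luminous, by a factor of 27.5.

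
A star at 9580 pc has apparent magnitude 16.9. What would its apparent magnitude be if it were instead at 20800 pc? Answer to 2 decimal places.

Flux ∝ 1/d², so Δm = 5 log₁₀(d₂/d₁) = 5 log₁₀(20800/9580) = 1.683
m₂ = m₁ + Δm = 16.9 + (1.683) = 18.583

m ≈ 18.58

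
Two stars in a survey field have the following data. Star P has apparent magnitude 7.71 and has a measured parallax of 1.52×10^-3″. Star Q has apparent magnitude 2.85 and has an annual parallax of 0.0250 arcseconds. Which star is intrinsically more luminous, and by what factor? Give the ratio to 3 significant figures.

Star P is more luminous, by a factor of 3.08.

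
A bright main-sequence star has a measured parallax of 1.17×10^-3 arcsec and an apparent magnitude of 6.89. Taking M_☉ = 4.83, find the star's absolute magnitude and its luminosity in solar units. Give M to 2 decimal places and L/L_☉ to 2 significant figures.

d = 1/p = 1/1.17×10^-3″ = 854.7 pc
M = m − 5 log₁₀ d + 5 = 6.89 − 5·2.9318 + 5 = -2.769
M − M_☉ = -2.769 − 4.83 = -7.599
L/L_☉ = 10^(−0.4 × -7.599) = 1096

M ≈ -2.77; L/L_☉ ≈ 1100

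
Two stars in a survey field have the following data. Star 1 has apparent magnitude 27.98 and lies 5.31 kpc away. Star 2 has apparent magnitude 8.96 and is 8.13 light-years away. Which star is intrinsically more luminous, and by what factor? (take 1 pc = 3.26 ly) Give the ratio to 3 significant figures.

Star 2 is more luminous, by a factor of 8.94.

Star 1: d = 5.31 kpc = 5310 pc
Star 1: M = m − 5 log₁₀ d + 5 = 27.98 − 5·3.7251 + 5 = 14.355
Star 2: d = 8.13 ly / 3.26 = 2.494 pc
Star 2: M = m − 5 log₁₀ d + 5 = 8.96 − 5·0.3969 + 5 = 11.976
ΔM = M_1 − M_2 = 14.355 − (11.976) = 2.379; smaller M is more luminous → Star 2.
L ratio = 10^(0.4 |ΔM|) = 10^0.952 = 8.945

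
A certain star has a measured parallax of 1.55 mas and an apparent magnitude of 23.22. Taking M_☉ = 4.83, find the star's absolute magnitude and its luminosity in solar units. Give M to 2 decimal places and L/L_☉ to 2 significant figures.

M ≈ 14.17; L/L_☉ ≈ 1.8×10^-4

d = 1/p = 1000/1.55 mas = 645.2 pc
M = m − 5 log₁₀ d + 5 = 23.22 − 5·2.8097 + 5 = 14.172
M − M_☉ = 14.172 − 4.83 = 9.342
L/L_☉ = 10^(−0.4 × 9.342) = 1.834×10^-4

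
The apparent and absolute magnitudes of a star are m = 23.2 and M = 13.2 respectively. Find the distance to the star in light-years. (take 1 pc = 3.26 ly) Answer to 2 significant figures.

d ≈ 3300 ly

Distance modulus: m − M = 23.2 − (13.2) = 10.000
m − M = 5 log₁₀ d − 5
log₁₀ d = (m − M)/5 + 1 = 3.0000
d = 10^3.0000 = 1000 pc
= 3260 ly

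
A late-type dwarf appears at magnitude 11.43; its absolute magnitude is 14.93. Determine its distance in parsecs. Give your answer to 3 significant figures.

d ≈ 2.00 pc

Distance modulus: m − M = 11.43 − (14.93) = -3.500
m − M = 5 log₁₀ d − 5
log₁₀ d = (m − M)/5 + 1 = 0.3000
d = 10^0.3000 = 1.995 pc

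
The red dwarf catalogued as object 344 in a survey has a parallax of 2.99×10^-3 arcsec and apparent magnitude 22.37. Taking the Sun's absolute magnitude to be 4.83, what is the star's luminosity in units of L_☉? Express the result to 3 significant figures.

d = 1/p = 1/2.99×10^-3″ = 334.4 pc
M = m − 5 log₁₀ d + 5 = 22.37 − 5·2.5243 + 5 = 14.748
M − M_☉ = 14.748 − 4.83 = 9.918
L/L_☉ = 10^(−0.4 × 9.918) = 1.078×10^-4

L/L_☉ ≈ 1.08×10^-4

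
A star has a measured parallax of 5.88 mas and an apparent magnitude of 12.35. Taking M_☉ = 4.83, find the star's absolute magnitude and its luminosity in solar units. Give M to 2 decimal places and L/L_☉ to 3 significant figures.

M ≈ 6.20; L/L_☉ ≈ 0.284

d = 1/p = 1000/5.88 mas = 170.1 pc
M = m − 5 log₁₀ d + 5 = 12.35 − 5·2.2306 + 5 = 6.197
M − M_☉ = 6.197 − 4.83 = 1.367
L/L_☉ = 10^(−0.4 × 1.367) = 0.2840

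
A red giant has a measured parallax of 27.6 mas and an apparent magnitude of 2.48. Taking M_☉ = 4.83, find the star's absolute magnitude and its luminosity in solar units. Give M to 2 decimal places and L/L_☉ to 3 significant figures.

d = 1/p = 1000/27.6 mas = 36.23 pc
M = m − 5 log₁₀ d + 5 = 2.48 − 5·1.5591 + 5 = -0.315
M − M_☉ = -0.315 − 4.83 = -5.145
L/L_☉ = 10^(−0.4 × -5.145) = 114.3

M ≈ -0.32; L/L_☉ ≈ 114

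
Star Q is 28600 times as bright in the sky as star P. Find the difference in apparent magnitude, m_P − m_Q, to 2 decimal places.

m_P − m_Q ≈ 11.14

Pogson: Δm = −2.5 log₁₀(ratio) = −2.5 log₁₀(28600) = −2.5 × 4.4564 = -11.141
Star Q is brighter so has the smaller magnitude: m_P − m_Q is positive.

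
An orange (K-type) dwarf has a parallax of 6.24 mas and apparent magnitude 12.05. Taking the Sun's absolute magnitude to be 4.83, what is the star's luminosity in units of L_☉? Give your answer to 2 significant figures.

d = 1/p = 1000/6.24 mas = 160.3 pc
M = m − 5 log₁₀ d + 5 = 12.05 − 5·2.2048 + 5 = 6.026
M − M_☉ = 6.026 − 4.83 = 1.196
L/L_☉ = 10^(−0.4 × 1.196) = 0.3324

L/L_☉ ≈ 0.33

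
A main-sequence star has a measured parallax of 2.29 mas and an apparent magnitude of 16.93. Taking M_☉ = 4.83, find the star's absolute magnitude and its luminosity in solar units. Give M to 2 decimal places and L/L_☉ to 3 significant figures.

M ≈ 8.73; L/L_☉ ≈ 0.0276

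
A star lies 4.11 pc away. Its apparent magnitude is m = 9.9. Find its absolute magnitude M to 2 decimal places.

M ≈ 11.83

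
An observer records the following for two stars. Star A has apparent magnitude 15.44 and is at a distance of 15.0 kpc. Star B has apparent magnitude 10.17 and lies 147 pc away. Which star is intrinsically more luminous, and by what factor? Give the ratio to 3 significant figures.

Star A is more luminous, by a factor of 81.2.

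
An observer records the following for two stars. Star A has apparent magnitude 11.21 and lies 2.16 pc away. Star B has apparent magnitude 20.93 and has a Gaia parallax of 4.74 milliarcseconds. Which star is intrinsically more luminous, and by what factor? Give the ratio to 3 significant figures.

Star B is more luminous, by a factor of 1.23.

Star A: M = m − 5 log₁₀ d + 5 = 11.21 − 5·0.3345 + 5 = 14.538
Star B: p = 4.74 mas = 4.74×10^-3″ → d = 1/p = 211.0 pc
Star B: M = m − 5 log₁₀ d + 5 = 20.93 − 5·2.3242 + 5 = 14.309
ΔM = M_A − M_B = 14.538 − (14.309) = 0.229; smaller M is more luminous → Star B.
L ratio = 10^(0.4 |ΔM|) = 10^0.092 = 1.235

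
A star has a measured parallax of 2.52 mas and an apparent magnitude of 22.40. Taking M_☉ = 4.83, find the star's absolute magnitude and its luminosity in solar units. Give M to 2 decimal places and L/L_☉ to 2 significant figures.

M ≈ 14.41; L/L_☉ ≈ 1.5×10^-4

d = 1/p = 1000/2.52 mas = 396.8 pc
M = m − 5 log₁₀ d + 5 = 22.40 − 5·2.5986 + 5 = 14.407
M − M_☉ = 14.407 − 4.83 = 9.577
L/L_☉ = 10^(−0.4 × 9.577) = 1.476×10^-4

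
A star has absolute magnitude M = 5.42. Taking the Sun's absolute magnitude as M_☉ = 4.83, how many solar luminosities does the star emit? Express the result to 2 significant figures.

L/L_☉ ≈ 0.58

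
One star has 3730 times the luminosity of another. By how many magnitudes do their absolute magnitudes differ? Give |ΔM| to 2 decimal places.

Pogson: ΔM = −2.5 log₁₀(ratio) = −2.5 log₁₀(3730) = −2.5 × 3.5717 = -8.929

|ΔM| ≈ 8.93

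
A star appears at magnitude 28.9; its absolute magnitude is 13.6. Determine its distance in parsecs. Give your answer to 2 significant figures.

d ≈ 11000 pc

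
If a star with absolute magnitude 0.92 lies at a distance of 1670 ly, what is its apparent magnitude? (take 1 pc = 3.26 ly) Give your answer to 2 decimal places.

d = 1670 ly / 3.26 = 512.3 pc
m = M + 5 log₁₀ d − 5 = 0.92 + 5·2.7095 − 5 = 9.467

m ≈ 9.47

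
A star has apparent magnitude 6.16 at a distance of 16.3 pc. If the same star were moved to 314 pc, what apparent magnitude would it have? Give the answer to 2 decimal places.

m ≈ 12.58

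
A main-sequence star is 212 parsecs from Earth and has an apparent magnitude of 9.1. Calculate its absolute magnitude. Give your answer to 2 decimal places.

5 log₁₀(d/10 pc) = 5 log₁₀(212.0) − 5 = 6.632
M = m − 5 log₁₀(d/10) = 9.1 − 6.632 = 2.468

M ≈ 2.47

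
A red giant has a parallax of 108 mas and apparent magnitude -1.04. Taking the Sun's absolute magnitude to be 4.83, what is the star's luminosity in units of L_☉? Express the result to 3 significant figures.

L/L_☉ ≈ 191

d = 1/p = 1000/108 mas = 9.259 pc
M = m − 5 log₁₀ d + 5 = -1.04 − 5·0.9666 + 5 = -0.873
M − M_☉ = -0.873 − 4.83 = -5.703
L/L_☉ = 10^(−0.4 × -5.703) = 191.1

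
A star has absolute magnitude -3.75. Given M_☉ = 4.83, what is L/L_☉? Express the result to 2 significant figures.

M − M_☉ = -3.75 − 4.83 = -8.580
L/L_☉ = 10^(−0.4 (M − M_☉)) = 10^3.432 = 2704

L/L_☉ ≈ 2700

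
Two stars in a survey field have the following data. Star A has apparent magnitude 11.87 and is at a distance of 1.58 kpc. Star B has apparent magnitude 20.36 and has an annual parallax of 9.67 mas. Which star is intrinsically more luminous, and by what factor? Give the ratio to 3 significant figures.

Star A is more luminous, by a factor of 581000.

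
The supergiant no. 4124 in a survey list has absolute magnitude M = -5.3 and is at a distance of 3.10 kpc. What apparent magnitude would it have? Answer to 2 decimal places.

d = 3.10 kpc = 3100 pc
m = M + 5 log₁₀ d − 5 = -5.3 + 5·3.4914 − 5 = 7.157

m ≈ 7.16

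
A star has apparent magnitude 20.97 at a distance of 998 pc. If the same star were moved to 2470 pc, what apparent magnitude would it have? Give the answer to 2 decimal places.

m ≈ 22.94

Flux ∝ 1/d², so Δm = 5 log₁₀(d₂/d₁) = 5 log₁₀(2470/998) = 1.968
m₂ = m₁ + Δm = 20.97 + (1.968) = 22.938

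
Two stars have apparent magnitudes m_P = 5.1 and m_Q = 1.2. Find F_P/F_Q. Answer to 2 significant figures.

Magnitude difference = 3.9
Flux ratio = 10^(−0.4 Δm) = 10^(−0.4 × 3.9) = 10^-1.560 = 0.02754

F_P/F_Q ≈ 0.028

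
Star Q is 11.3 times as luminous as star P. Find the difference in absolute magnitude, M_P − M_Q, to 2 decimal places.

Pogson: ΔM = −2.5 log₁₀(ratio) = −2.5 log₁₀(11.3) = −2.5 × 1.0531 = -2.633
Star Q is brighter so has the smaller magnitude: M_P − M_Q is positive.

M_P − M_Q ≈ 2.63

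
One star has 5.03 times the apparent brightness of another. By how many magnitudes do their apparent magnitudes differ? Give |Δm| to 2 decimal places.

|Δm| ≈ 1.75

Pogson: Δm = −2.5 log₁₀(ratio) = −2.5 log₁₀(5.03) = −2.5 × 0.7016 = -1.754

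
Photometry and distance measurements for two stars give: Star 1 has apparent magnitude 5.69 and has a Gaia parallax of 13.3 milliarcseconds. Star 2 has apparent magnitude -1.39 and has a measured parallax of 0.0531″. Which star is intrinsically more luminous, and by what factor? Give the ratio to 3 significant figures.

Star 2 is more luminous, by a factor of 42.6.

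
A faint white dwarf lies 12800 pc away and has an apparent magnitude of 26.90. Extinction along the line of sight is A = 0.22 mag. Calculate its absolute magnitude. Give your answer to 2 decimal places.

5 log₁₀(d/10 pc) = 5 log₁₀(12800) − 5 = 15.536
M = m − 5 log₁₀(d/10) − A = 26.90 − 15.536 − 0.22 = 11.144

M ≈ 11.14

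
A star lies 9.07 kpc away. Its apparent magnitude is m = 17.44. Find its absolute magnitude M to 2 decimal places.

d = 9.07 kpc = 9070 pc
5 log₁₀(d/10 pc) = 5 log₁₀(9070) − 5 = 14.788
M = m − 5 log₁₀(d/10) = 17.44 − 14.788 = 2.652

M ≈ 2.65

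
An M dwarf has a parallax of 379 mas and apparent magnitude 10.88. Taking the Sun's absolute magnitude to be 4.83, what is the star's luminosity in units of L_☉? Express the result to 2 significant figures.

L/L_☉ ≈ 2.6×10^-4

d = 1/p = 1000/379 mas = 2.639 pc
M = m − 5 log₁₀ d + 5 = 10.88 − 5·0.4214 + 5 = 13.773
M − M_☉ = 13.773 − 4.83 = 8.943
L/L_☉ = 10^(−0.4 × 8.943) = 2.647×10^-4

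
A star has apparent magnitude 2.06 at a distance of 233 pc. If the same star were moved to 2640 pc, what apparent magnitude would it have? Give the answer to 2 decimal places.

m ≈ 7.33

Flux ∝ 1/d², so Δm = 5 log₁₀(d₂/d₁) = 5 log₁₀(2640/233) = 5.271
m₂ = m₁ + Δm = 2.06 + (5.271) = 7.331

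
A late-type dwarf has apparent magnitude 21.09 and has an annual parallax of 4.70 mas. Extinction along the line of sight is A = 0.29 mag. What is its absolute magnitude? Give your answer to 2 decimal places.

M ≈ 14.16

p = 4.70 mas = 4.70×10^-3″ → d = 1/p = 212.8 pc
5 log₁₀(d/10 pc) = 5 log₁₀(212.8) − 5 = 6.640
M = m − 5 log₁₀(d/10) − A = 21.09 − 6.640 − 0.29 = 14.160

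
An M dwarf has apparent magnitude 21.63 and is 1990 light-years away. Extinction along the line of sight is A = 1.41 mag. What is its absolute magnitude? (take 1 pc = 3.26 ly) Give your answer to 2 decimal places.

M ≈ 11.29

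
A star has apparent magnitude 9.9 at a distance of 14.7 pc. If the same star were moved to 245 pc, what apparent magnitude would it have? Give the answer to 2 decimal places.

Flux ∝ 1/d², so Δm = 5 log₁₀(d₂/d₁) = 5 log₁₀(245/14.7) = 6.109
m₂ = m₁ + Δm = 9.9 + (6.109) = 16.009

m ≈ 16.01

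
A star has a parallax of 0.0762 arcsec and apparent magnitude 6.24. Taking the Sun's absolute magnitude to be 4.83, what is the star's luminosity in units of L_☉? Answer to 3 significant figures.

d = 1/p = 1/0.0762″ = 13.12 pc
M = m − 5 log₁₀ d + 5 = 6.24 − 5·1.1180 + 5 = 5.650
M − M_☉ = 5.650 − 4.83 = 0.820
L/L_☉ = 10^(−0.4 × 0.820) = 0.4700

L/L_☉ ≈ 0.470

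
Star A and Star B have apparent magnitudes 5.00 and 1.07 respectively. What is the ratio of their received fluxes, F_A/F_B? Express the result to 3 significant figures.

Δm = 5.00 − (1.07) = 3.93
Flux ratio = 10^(−0.4 Δm) = 10^(−0.4 × 3.93) = 10^-1.572 = 0.02679

F_A/F_B ≈ 0.0268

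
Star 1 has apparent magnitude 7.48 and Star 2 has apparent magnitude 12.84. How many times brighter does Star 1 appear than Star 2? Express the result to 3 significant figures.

Magnitude difference = -5.36
Flux ratio = 10^(−0.4 Δm) = 10^(−0.4 × -5.36) = 10^2.144 = 139.3

139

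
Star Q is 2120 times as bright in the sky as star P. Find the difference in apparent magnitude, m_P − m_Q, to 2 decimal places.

m_P − m_Q ≈ 8.32

Pogson: Δm = −2.5 log₁₀(ratio) = −2.5 log₁₀(2120) = −2.5 × 3.3263 = -8.316
Star Q is brighter so has the smaller magnitude: m_P − m_Q is positive.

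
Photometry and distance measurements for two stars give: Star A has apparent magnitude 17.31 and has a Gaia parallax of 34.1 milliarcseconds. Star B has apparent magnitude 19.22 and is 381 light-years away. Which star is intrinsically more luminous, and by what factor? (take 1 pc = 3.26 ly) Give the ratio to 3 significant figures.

Star A: p = 34.1 mas = 0.0341″ → d = 1/p = 29.33 pc
Star A: M = m − 5 log₁₀ d + 5 = 17.31 − 5·1.4672 + 5 = 14.974
Star B: d = 381 ly / 3.26 = 116.9 pc
Star B: M = m − 5 log₁₀ d + 5 = 19.22 − 5·2.0677 + 5 = 13.881
ΔM = M_A − M_B = 14.974 − (13.881) = 1.092; smaller M is more luminous → Star B.
L ratio = 10^(0.4 |ΔM|) = 10^0.437 = 2.735

Star B is more luminous, by a factor of 2.73.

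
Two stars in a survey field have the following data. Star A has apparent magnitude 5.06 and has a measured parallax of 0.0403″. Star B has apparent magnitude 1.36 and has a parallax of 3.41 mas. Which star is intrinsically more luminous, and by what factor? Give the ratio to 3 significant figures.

Star B is more luminous, by a factor of 4220.

Star A: d = 1/p = 1/0.0403″ = 24.81 pc
Star A: M = m − 5 log₁₀ d + 5 = 5.06 − 5·1.3947 + 5 = 3.087
Star B: p = 3.41 mas = 3.41×10^-3″ → d = 1/p = 293.3 pc
Star B: M = m − 5 log₁₀ d + 5 = 1.36 − 5·2.4672 + 5 = -5.976
ΔM = M_A − M_B = 3.087 − (-5.976) = 9.063; smaller M is more luminous → Star B.
L ratio = 10^(0.4 |ΔM|) = 10^3.625 = 4218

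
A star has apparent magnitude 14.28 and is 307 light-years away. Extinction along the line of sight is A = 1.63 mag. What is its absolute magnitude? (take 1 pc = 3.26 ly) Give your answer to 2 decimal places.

d = 307 ly / 3.26 = 94.17 pc
5 log₁₀(d/10 pc) = 5 log₁₀(94.17) − 5 = 4.870
M = m − 5 log₁₀(d/10) − A = 14.28 − 4.870 − 1.63 = 7.780

M ≈ 7.78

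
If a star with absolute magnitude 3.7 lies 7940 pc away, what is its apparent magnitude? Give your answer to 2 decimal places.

m = M + 5 log₁₀ d − 5 = 3.7 + 5·3.8998 − 5 = 18.199

m ≈ 18.20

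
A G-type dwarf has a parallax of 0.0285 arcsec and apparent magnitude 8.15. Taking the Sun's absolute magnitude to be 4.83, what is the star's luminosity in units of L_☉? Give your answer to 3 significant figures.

L/L_☉ ≈ 0.579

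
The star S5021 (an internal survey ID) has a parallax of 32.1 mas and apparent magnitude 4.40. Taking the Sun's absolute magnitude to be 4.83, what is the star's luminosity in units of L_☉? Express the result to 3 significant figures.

L/L_☉ ≈ 14.4

d = 1/p = 1000/32.1 mas = 31.15 pc
M = m − 5 log₁₀ d + 5 = 4.40 − 5·1.4935 + 5 = 1.933
M − M_☉ = 1.933 − 4.83 = -2.897
L/L_☉ = 10^(−0.4 × -2.897) = 14.42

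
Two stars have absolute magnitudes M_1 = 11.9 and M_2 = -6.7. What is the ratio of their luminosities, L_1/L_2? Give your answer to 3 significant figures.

ΔM = M_1 − M_2 = 18.6
L_1/L_2 = 10^(−0.4 ΔM) = 10^-7.440 = 3.631×10^-8

L_1/L_2 ≈ 3.63×10^-8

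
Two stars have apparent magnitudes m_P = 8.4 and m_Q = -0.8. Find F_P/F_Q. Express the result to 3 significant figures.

Magnitude difference = 9.2
Flux ratio = 10^(−0.4 Δm) = 10^(−0.4 × 9.2) = 10^-3.680 = 2.089×10^-4

F_P/F_Q ≈ 2.09×10^-4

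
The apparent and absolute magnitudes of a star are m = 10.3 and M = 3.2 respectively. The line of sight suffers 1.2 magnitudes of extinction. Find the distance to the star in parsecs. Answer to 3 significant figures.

m − M = 5 log₁₀(d/10 pc) + A  ⇒  10.3 − (3.2) − 1.2 = 5 log₁₀(d/10)
5.900 = 5 log₁₀(d/10)
log₁₀ d = (m − M − A)/5 + 1 = 2.1800
d = 10^2.1800 = 151.4 pc

d ≈ 151 pc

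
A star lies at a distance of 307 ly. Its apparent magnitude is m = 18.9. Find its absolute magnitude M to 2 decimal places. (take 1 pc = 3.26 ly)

d = 307 ly / 3.26 = 94.17 pc
5 log₁₀(d/10 pc) = 5 log₁₀(94.17) − 5 = 4.870
M = m − 5 log₁₀(d/10) = 18.9 − 4.870 = 14.030

M ≈ 14.03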